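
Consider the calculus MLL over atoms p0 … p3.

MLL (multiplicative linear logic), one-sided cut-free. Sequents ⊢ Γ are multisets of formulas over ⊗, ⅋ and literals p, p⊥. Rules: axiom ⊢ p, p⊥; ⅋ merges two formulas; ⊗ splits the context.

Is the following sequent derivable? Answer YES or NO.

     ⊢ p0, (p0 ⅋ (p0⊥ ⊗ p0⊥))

Derivation (root first):
[⅋]  ⊢ p0, (p0 ⅋ (p0⊥ ⊗ p0⊥))
  [⊗]  ⊢ p0, p0, (p0⊥ ⊗ p0⊥)
    [Ax]  ⊢ p0, p0⊥
    [Ax]  ⊢ p0, p0⊥

Result: YES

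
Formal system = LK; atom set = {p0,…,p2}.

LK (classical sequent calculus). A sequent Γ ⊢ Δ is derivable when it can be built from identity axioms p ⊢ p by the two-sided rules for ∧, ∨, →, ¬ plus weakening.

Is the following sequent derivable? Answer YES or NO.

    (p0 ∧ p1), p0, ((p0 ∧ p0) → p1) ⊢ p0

Derivation (root first):
[→L] (p0 ∧ p1), p0, ((p0 ∧ p0) → p1) ⊢ p0
  [∧R] (p0 ∧ p1), p0 ⊢ (p0 ∧ p0)
    [Ax] p0 ⊢ p0
    [∧L] (p0 ∧ p1) ⊢ p0
      [WL] p0, p1 ⊢ p0
        [Ax] p0 ⊢ p0
  [WL] p0, p1 ⊢ p0
    [Ax] p0 ⊢ p0

Result: YES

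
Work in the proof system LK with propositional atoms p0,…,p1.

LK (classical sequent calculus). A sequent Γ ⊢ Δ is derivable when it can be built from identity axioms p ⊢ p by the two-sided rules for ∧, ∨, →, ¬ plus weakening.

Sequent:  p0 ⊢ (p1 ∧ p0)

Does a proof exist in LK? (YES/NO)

Truth-table refutation:
  v=00: Γ:[p0=F] Δ:[(p1 ∧ p0)=F] refutes=False
  v=01: Γ:[p0=F] Δ:[(p1 ∧ p0)=F] refutes=False
  v=10: Γ:[p0=T] Δ:[(p1 ∧ p0)=F] refutes=True  ← countermodel

Result: NO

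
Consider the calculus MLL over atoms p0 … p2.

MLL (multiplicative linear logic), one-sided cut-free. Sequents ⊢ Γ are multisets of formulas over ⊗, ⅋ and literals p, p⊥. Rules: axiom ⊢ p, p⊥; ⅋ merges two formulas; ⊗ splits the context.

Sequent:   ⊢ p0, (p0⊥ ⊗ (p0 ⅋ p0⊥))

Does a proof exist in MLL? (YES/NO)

Derivation (root first):
[⊗]  ⊢ p0, (p0⊥ ⊗ (p0 ⅋ p0⊥))
  [Ax]  ⊢ p0, p0⊥
  [⅋]  ⊢ (p0 ⅋ p0⊥)
    [Ax]  ⊢ p0, p0⊥

Result: YES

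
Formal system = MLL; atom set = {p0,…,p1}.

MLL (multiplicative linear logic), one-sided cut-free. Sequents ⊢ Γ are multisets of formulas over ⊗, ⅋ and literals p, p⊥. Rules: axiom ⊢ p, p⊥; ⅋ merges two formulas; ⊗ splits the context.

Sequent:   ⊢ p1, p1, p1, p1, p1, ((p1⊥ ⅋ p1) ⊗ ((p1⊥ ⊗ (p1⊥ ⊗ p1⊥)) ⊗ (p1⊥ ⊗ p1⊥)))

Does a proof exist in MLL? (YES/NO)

Proof tree:
[⊗]  ⊢ p1, p1, p1, p1, p1, ((p1⊥ ⅋ p1) ⊗ ((p1⊥ ⊗ (p1⊥ ⊗ p1⊥)) ⊗ (p1⊥ ⊗ p1⊥)))
  [⅋]  ⊢ (p1⊥ ⅋ p1)
    [Ax]  ⊢ p1, p1⊥
  [⊗]  ⊢ p1, p1, p1, p1, p1, ((p1⊥ ⊗ (p1⊥ ⊗ p1⊥)) ⊗ (p1⊥ ⊗ p1⊥))
    [⊗]  ⊢ p1, p1, p1, (p1⊥ ⊗ (p1⊥ ⊗ p1⊥))
      [Ax]  ⊢ p1, p1⊥
      [⊗]  ⊢ p1, p1, (p1⊥ ⊗ p1⊥)
        [Ax]  ⊢ p1, p1⊥
        [Ax]  ⊢ p1, p1⊥
    [⊗]  ⊢ p1, p1, (p1⊥ ⊗ p1⊥)
      [Ax]  ⊢ p1, p1⊥
      [Ax]  ⊢ p1, p1⊥

Result: YES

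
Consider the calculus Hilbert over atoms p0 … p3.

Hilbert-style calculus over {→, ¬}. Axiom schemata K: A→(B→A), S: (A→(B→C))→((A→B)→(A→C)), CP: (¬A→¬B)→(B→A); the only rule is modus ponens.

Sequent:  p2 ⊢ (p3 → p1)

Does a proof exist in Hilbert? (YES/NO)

Search for a countermodel by truth-table:
  v=0000: Γ:[p2=F] Δ:[(p3 → p1)=T] refutes=False
  v=0001: Γ:[p2=F] Δ:[(p3 → p1)=F] refutes=False
  v=0010: Γ:[p2=T] Δ:[(p3 → p1)=T] refutes=False
  v=0011: Γ:[p2=T] Δ:[(p3 → p1)=F] refutes=True  ← countermodel

Result: NO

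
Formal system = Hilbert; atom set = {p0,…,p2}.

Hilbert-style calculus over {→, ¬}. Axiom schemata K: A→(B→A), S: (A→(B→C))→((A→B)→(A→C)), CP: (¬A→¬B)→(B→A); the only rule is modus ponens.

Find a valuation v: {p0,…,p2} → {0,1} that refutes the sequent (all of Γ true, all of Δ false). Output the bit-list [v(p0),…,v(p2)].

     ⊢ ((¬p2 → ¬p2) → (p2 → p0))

Search for a countermodel by truth-table:
  v=000: Γ:[] Δ:[((¬p2 → ¬p2) → (p2 → p0))=T] refutes=False
  v=001: Γ:[] Δ:[((¬p2 → ¬p2) → (p2 → p0))=F] refutes=True  ← countermodel

Result: [0, 0, 1]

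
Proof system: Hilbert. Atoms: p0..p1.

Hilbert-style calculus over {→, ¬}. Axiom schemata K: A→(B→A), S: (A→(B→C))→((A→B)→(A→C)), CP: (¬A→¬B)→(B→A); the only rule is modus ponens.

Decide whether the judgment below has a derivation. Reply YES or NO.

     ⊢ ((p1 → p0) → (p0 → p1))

Search for a countermodel by truth-table:
  v=00: Γ:[] Δ:[((p1 → p0) → (p0 → p1))=T] refutes=False
  v=01: Γ:[] Δ:[((p1 → p0) → (p0 → p1))=T] refutes=False
  v=10: Γ:[] Δ:[((p1 → p0) → (p0 → p1))=F] refutes=True  ← countermodel

Result: NO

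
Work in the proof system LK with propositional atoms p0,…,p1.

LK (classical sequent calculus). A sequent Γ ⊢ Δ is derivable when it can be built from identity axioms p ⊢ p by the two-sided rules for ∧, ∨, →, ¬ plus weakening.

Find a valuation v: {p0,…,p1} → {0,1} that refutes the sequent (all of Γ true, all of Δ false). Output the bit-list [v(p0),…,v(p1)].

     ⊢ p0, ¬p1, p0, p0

Truth-table refutation:
  v=00: Γ:[] Δ:[p0=F, ¬p1=T, p0=F, p0=F] refutes=False
  v=01: Γ:[] Δ:[p0=F, ¬p1=F, p0=F, p0=F] refutes=True  ← countermodel

Result: [0, 1]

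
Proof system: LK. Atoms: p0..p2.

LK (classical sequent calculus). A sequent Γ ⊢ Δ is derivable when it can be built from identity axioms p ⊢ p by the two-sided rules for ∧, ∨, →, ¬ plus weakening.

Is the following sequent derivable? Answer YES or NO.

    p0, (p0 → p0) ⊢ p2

Search for a countermodel by truth-table:
  v=000: Γ:[p0=F, (p0 → p0)=T] Δ:[p2=F] refutes=False
  v=001: Γ:[p0=F, (p0 → p0)=T] Δ:[p2=T] refutes=False
  v=010: Γ:[p0=F, (p0 → p0)=T] Δ:[p2=F] refutes=False
  v=011: Γ:[p0=F, (p0 → p0)=T] Δ:[p2=T] refutes=False
  v=100: Γ:[p0=T, (p0 → p0)=T] Δ:[p2=F] refutes=True  ← countermodel

Result: NO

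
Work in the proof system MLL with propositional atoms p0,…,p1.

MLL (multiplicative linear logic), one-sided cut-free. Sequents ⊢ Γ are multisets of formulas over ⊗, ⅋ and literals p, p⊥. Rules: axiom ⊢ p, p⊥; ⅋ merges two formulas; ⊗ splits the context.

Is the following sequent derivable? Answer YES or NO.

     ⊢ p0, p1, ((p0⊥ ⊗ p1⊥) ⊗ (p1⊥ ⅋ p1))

Proof tree:
[⊗]  ⊢ p0, p1, ((p0⊥ ⊗ p1⊥) ⊗ (p1⊥ ⅋ p1))
  [⊗]  ⊢ p0, p1, (p0⊥ ⊗ p1⊥)
    [Ax]  ⊢ p0, p0⊥
    [Ax]  ⊢ p1, p1⊥
  [⅋]  ⊢ (p1⊥ ⅋ p1)
    [Ax]  ⊢ p1, p1⊥

Result: YES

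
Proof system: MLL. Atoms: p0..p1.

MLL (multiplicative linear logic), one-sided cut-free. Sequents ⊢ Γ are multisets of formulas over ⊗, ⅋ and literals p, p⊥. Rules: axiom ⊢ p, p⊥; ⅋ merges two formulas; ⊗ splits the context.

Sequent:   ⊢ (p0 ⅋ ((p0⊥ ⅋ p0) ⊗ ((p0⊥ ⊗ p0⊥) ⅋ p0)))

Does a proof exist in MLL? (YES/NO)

Derivation trace:
[⅋]  ⊢ (p0 ⅋ ((p0⊥ ⅋ p0) ⊗ ((p0⊥ ⊗ p0⊥) ⅋ p0)))
  [⊗]  ⊢ p0, ((p0⊥ ⅋ p0) ⊗ ((p0⊥ ⊗ p0⊥) ⅋ p0))
    [⅋]  ⊢ (p0⊥ ⅋ p0)
      [Ax]  ⊢ p0, p0⊥
    [⅋]  ⊢ p0, ((p0⊥ ⊗ p0⊥) ⅋ p0)
      [⊗]  ⊢ p0, p0, (p0⊥ ⊗ p0⊥)
        [Ax]  ⊢ p0, p0⊥
        [Ax]  ⊢ p0, p0⊥

Result: YES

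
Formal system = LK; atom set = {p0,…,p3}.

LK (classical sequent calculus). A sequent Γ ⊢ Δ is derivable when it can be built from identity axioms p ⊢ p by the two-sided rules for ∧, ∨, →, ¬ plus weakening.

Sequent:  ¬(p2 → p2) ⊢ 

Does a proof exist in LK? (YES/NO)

Derivation (root first):
[¬L] ¬(p2 → p2) ⊢ 
  [→R]  ⊢ (p2 → p2)
    [Ax] p2 ⊢ p2

Result: YES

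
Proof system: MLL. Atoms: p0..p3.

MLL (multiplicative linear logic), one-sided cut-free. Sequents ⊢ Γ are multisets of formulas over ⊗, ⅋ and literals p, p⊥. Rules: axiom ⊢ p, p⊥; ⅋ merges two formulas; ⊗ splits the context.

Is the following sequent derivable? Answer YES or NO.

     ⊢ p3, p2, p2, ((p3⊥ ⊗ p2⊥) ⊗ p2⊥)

Derivation trace:
[⊗]  ⊢ p3, p2, p2, ((p3⊥ ⊗ p2⊥) ⊗ p2⊥)
  [⊗]  ⊢ p3, p2, (p3⊥ ⊗ p2⊥)
    [Ax]  ⊢ p3, p3⊥
    [Ax]  ⊢ p2, p2⊥
  [Ax]  ⊢ p2, p2⊥

Result: YES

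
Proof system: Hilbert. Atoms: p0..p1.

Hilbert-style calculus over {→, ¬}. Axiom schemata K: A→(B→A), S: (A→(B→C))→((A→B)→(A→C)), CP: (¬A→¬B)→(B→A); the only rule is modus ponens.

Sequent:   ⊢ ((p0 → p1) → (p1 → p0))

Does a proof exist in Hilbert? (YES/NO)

Enumerate valuations to refute Γ ⊢ Δ:
  v=00: Γ:[] Δ:[((p0 → p1) → (p1 → p0))=T] refutes=False
  v=01: Γ:[] Δ:[((p0 → p1) → (p1 → p0))=F] refutes=True  ← countermodel

Result: NO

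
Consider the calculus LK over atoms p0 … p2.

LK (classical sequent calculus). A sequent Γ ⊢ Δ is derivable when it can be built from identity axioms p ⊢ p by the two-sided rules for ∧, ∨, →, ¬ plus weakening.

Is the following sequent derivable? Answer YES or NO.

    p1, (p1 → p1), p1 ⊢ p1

Derivation trace:
[WL] p1, (p1 → p1), p1 ⊢ p1
  [→L] p1, (p1 → p1) ⊢ p1
    [Ax] p1 ⊢ p1
    [Ax] p1 ⊢ p1

Result: YES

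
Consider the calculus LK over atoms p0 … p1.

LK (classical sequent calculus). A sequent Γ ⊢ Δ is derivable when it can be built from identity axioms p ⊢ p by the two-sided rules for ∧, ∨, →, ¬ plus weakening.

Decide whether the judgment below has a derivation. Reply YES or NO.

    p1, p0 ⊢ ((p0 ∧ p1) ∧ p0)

Proof tree:
[∧R] p1, p0 ⊢ ((p0 ∧ p1) ∧ p0)
  [∧R] p1, p0 ⊢ (p0 ∧ p1)
    [Ax] p0 ⊢ p0
    [Ax] p1 ⊢ p1
  [Ax] p0 ⊢ p0

Result: YES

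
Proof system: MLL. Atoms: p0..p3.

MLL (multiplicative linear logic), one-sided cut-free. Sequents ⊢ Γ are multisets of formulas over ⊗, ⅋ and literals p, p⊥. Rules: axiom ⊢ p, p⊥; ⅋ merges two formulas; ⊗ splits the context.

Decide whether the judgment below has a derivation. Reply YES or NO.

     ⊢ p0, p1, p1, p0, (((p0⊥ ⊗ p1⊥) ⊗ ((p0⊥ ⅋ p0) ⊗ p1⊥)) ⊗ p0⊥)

Derivation trace:
[⊗]  ⊢ p0, p1, p1, p0, (((p0⊥ ⊗ p1⊥) ⊗ ((p0⊥ ⅋ p0) ⊗ p1⊥)) ⊗ p0⊥)
  [⊗]  ⊢ p0, p1, p1, ((p0⊥ ⊗ p1⊥) ⊗ ((p0⊥ ⅋ p0) ⊗ p1⊥))
    [⊗]  ⊢ p0, p1, (p0⊥ ⊗ p1⊥)
      [Ax]  ⊢ p0, p0⊥
      [Ax]  ⊢ p1, p1⊥
    [⊗]  ⊢ p1, ((p0⊥ ⅋ p0) ⊗ p1⊥)
      [⅋]  ⊢ (p0⊥ ⅋ p0)
        [Ax]  ⊢ p0, p0⊥
      [Ax]  ⊢ p1, p1⊥
  [Ax]  ⊢ p0, p0⊥

Result: YES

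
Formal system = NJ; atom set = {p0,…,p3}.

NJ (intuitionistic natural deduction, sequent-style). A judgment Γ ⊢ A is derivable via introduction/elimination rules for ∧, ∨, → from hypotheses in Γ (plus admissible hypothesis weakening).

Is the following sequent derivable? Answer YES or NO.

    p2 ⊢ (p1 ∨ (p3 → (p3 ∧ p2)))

Proof tree:
[∨I₂] p2 ⊢ (p1 ∨ (p3 → (p3 ∧ p2)))
  [→I] p2 ⊢ (p3 → (p3 ∧ p2))
    [∧I] p2, p3 ⊢ (p3 ∧ p2)
      [Ax] p3 ⊢ p3
      [Ax] p2 ⊢ p2

Result: YES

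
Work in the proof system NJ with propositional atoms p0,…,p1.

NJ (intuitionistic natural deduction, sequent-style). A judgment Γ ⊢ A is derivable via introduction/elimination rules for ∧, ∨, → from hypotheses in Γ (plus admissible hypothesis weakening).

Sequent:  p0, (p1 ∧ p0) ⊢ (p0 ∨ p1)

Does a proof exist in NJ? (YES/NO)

Derivation trace:
[∨I₁] p0, (p1 ∧ p0) ⊢ (p0 ∨ p1)
  [Wk] p0, (p1 ∧ p0) ⊢ p0
    [Ax] p0 ⊢ p0

Result: YES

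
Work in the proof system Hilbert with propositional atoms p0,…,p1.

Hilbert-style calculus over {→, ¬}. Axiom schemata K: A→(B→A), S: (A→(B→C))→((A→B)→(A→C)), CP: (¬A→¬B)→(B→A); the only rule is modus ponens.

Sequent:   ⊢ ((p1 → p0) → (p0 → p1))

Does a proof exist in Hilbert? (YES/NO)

Truth-table refutation:
  v=00: Γ:[] Δ:[((p1 → p0) → (p0 → p1))=T] refutes=False
  v=01: Γ:[] Δ:[((p1 → p0) → (p0 → p1))=T] refutes=False
  v=10: Γ:[] Δ:[((p1 → p0) → (p0 → p1))=F] refutes=True  ← countermodel

Result: NO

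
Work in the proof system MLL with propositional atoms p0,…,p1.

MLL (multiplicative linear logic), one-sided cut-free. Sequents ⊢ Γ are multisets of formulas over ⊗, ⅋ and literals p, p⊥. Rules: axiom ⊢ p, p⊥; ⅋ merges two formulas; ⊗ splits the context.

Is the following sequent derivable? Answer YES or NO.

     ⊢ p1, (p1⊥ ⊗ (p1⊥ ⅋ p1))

Derivation trace:
[⊗]  ⊢ p1, (p1⊥ ⊗ (p1⊥ ⅋ p1))
  [Ax]  ⊢ p1, p1⊥
  [⅋]  ⊢ (p1⊥ ⅋ p1)
    [Ax]  ⊢ p1, p1⊥

Result: YES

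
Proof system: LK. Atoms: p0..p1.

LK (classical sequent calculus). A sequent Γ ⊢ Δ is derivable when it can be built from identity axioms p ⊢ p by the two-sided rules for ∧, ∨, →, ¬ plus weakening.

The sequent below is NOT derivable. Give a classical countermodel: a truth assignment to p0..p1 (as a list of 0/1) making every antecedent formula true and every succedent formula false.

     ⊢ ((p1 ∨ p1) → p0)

Search for a countermodel by truth-table:
  v=00: Γ:[] Δ:[((p1 ∨ p1) → p0)=T] refutes=False
  v=01: Γ:[] Δ:[((p1 ∨ p1) → p0)=F] refutes=True  ← countermodel

Result: [0, 1]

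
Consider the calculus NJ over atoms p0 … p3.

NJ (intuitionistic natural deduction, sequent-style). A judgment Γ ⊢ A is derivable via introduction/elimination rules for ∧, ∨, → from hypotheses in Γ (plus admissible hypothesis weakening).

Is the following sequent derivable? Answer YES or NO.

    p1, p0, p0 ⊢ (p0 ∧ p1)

Derivation trace:
[Wk] p1, p0, p0 ⊢ (p0 ∧ p1)
  [∧I] p1, p0 ⊢ (p0 ∧ p1)
    [Ax] p0 ⊢ p0
    [Ax] p1 ⊢ p1

Result: YES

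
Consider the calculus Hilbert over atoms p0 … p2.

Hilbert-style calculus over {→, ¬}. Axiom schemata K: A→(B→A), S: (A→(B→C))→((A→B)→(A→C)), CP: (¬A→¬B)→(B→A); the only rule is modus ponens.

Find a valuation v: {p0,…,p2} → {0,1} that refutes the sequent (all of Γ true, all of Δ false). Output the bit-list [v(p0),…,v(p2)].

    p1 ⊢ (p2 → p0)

Enumerate valuations to refute Γ ⊢ Δ:
  v=000: Γ:[p1=F] Δ:[(p2 → p0)=T] refutes=False
  v=001: Γ:[p1=F] Δ:[(p2 → p0)=F] refutes=False
  v=010: Γ:[p1=T] Δ:[(p2 → p0)=T] refutes=False
  v=011: Γ:[p1=T] Δ:[(p2 → p0)=F] refutes=True  ← countermodel

Result: [0, 1, 1]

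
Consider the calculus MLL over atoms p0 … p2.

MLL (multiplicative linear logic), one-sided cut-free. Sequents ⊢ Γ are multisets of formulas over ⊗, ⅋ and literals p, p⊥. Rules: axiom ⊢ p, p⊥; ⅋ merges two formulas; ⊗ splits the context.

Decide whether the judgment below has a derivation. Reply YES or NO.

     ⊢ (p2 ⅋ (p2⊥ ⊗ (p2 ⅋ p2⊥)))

Proof tree:
[⅋]  ⊢ (p2 ⅋ (p2⊥ ⊗ (p2 ⅋ p2⊥)))
  [⊗]  ⊢ p2, (p2⊥ ⊗ (p2 ⅋ p2⊥))
    [Ax]  ⊢ p2, p2⊥
    [⅋]  ⊢ (p2 ⅋ p2⊥)
      [Ax]  ⊢ p2, p2⊥

Result: YES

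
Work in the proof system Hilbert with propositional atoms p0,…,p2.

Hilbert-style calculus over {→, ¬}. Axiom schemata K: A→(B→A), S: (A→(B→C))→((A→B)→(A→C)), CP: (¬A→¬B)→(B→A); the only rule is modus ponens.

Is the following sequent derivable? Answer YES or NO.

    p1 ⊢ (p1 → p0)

Truth-table refutation:
  v=000: Γ:[p1=F] Δ:[(p1 → p0)=T] refutes=False
  v=001: Γ:[p1=F] Δ:[(p1 → p0)=T] refutes=False
  v=010: Γ:[p1=T] Δ:[(p1 → p0)=F] refutes=True  ← countermodel

Result: NO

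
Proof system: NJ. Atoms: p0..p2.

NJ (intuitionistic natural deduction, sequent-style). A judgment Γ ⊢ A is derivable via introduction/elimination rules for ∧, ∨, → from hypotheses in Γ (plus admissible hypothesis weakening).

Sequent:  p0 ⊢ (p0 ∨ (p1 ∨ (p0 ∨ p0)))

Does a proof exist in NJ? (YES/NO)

Derivation (root first):
[∨I₂] p0 ⊢ (p0 ∨ (p1 ∨ (p0 ∨ p0)))
  [∨I₂] p0 ⊢ (p1 ∨ (p0 ∨ p0))
    [∨I₁] p0 ⊢ (p0 ∨ p0)
      [Ax] p0 ⊢ p0

Result: YES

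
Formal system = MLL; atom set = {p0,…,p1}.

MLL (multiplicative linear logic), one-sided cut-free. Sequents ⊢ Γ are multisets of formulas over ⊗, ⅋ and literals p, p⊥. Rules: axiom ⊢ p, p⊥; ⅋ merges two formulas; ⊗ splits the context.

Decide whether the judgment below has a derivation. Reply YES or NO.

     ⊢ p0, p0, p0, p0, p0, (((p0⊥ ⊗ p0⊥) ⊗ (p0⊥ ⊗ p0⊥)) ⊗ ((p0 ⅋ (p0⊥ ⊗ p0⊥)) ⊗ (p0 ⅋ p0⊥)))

Derivation trace:
[⊗]  ⊢ p0, p0, p0, p0, p0, (((p0⊥ ⊗ p0⊥) ⊗ (p0⊥ ⊗ p0⊥)) ⊗ ((p0 ⅋ (p0⊥ ⊗ p0⊥)) ⊗ (p0 ⅋ p0⊥)))
  [⊗]  ⊢ p0, p0, p0, p0, ((p0⊥ ⊗ p0⊥) ⊗ (p0⊥ ⊗ p0⊥))
    [⊗]  ⊢ p0, p0, (p0⊥ ⊗ p0⊥)
      [Ax]  ⊢ p0, p0⊥
      [Ax]  ⊢ p0, p0⊥
    [⊗]  ⊢ p0, p0, (p0⊥ ⊗ p0⊥)
      [Ax]  ⊢ p0, p0⊥
      [Ax]  ⊢ p0, p0⊥
  [⊗]  ⊢ p0, ((p0 ⅋ (p0⊥ ⊗ p0⊥)) ⊗ (p0 ⅋ p0⊥))
    [⅋]  ⊢ p0, (p0 ⅋ (p0⊥ ⊗ p0⊥))
      [⊗]  ⊢ p0, p0, (p0⊥ ⊗ p0⊥)
        [Ax]  ⊢ p0, p0⊥
        [Ax]  ⊢ p0, p0⊥
    [⅋]  ⊢ (p0 ⅋ p0⊥)
      [Ax]  ⊢ p0, p0⊥

Result: YES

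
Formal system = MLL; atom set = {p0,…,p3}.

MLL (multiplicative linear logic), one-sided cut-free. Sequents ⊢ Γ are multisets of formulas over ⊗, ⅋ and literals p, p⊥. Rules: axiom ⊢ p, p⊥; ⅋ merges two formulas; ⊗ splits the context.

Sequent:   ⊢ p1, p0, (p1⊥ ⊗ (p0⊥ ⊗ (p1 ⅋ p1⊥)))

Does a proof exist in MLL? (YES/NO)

Derivation (root first):
[⊗]  ⊢ p1, p0, (p1⊥ ⊗ (p0⊥ ⊗ (p1 ⅋ p1⊥)))
  [Ax]  ⊢ p1, p1⊥
  [⊗]  ⊢ p0, (p0⊥ ⊗ (p1 ⅋ p1⊥))
    [Ax]  ⊢ p0, p0⊥
    [⅋]  ⊢ (p1 ⅋ p1⊥)
      [Ax]  ⊢ p1, p1⊥

Result: YES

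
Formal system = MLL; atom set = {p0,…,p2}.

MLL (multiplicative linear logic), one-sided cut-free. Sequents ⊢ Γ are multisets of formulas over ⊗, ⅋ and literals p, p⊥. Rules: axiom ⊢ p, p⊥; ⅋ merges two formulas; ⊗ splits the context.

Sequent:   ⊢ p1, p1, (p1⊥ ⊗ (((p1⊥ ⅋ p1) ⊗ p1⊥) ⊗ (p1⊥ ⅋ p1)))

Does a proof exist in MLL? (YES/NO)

Proof tree:
[⊗]  ⊢ p1, p1, (p1⊥ ⊗ (((p1⊥ ⅋ p1) ⊗ p1⊥) ⊗ (p1⊥ ⅋ p1)))
  [Ax]  ⊢ p1, p1⊥
  [⊗]  ⊢ p1, (((p1⊥ ⅋ p1) ⊗ p1⊥) ⊗ (p1⊥ ⅋ p1))
    [⊗]  ⊢ p1, ((p1⊥ ⅋ p1) ⊗ p1⊥)
      [⅋]  ⊢ (p1⊥ ⅋ p1)
        [Ax]  ⊢ p1, p1⊥
      [Ax]  ⊢ p1, p1⊥
    [⅋]  ⊢ (p1⊥ ⅋ p1)
      [Ax]  ⊢ p1, p1⊥

Result: YES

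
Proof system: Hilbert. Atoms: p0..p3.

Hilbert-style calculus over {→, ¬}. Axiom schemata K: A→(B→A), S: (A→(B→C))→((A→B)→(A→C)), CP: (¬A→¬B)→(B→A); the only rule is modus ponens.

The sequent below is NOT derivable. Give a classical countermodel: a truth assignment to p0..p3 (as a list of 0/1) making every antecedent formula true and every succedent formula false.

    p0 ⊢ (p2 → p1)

Search for a countermodel by truth-table:
  v=0000: Γ:[p0=F] Δ:[(p2 → p1)=T] refutes=False
  v=0001: Γ:[p0=F] Δ:[(p2 → p1)=T] refutes=False
  v=0010: Γ:[p0=F] Δ:[(p2 → p1)=F] refutes=False
  v=0011: Γ:[p0=F] Δ:[(p2 → p1)=F] refutes=False
  v=0100: Γ:[p0=F] Δ:[(p2 → p1)=T] refutes=False
  v=0101: Γ:[p0=F] Δ:[(p2 → p1)=T] refutes=False
  v=0110: Γ:[p0=F] Δ:[(p2 → p1)=T] refutes=False
  v=0111: Γ:[p0=F] Δ:[(p2 → p1)=T] refutes=False
  v=1000: Γ:[p0=T] Δ:[(p2 → p1)=T] refutes=False
  v=1001: Γ:[p0=T] Δ:[(p2 → p1)=T] refutes=False
  v=1010: Γ:[p0=T] Δ:[(p2 → p1)=F] refutes=True  ← countermodel

Result: [1, 0, 1, 0]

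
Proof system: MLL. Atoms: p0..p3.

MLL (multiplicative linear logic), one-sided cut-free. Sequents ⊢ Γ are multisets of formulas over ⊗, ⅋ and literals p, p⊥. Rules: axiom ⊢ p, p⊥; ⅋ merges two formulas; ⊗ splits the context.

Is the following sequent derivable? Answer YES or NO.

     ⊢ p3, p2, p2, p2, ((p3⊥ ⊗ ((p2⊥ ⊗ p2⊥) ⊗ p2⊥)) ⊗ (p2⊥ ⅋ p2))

Derivation trace:
[⊗]  ⊢ p3, p2, p2, p2, ((p3⊥ ⊗ ((p2⊥ ⊗ p2⊥) ⊗ p2⊥)) ⊗ (p2⊥ ⅋ p2))
  [⊗]  ⊢ p3, p2, p2, p2, (p3⊥ ⊗ ((p2⊥ ⊗ p2⊥) ⊗ p2⊥))
    [Ax]  ⊢ p3, p3⊥
    [⊗]  ⊢ p2, p2, p2, ((p2⊥ ⊗ p2⊥) ⊗ p2⊥)
      [⊗]  ⊢ p2, p2, (p2⊥ ⊗ p2⊥)
        [Ax]  ⊢ p2, p2⊥
        [Ax]  ⊢ p2, p2⊥
      [Ax]  ⊢ p2, p2⊥
  [⅋]  ⊢ (p2⊥ ⅋ p2)
    [Ax]  ⊢ p2, p2⊥

Result: YES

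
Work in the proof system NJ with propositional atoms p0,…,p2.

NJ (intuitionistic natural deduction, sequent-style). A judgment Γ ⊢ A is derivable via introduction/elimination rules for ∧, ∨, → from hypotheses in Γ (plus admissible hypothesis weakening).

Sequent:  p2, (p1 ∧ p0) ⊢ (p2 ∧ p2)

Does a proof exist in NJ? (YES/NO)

Derivation (root first):
[Wk] p2, (p1 ∧ p0) ⊢ (p2 ∧ p2)
  [∧I] p2 ⊢ (p2 ∧ p2)
    [Ax] p2 ⊢ p2
    [Ax] p2 ⊢ p2

Result: YES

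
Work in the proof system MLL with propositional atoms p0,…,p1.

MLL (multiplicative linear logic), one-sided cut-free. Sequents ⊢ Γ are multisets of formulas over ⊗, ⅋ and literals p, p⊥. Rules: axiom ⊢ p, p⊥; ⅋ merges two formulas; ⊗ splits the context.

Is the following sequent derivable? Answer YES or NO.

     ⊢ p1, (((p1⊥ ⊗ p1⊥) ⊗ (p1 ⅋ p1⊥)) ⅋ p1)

Derivation (root first):
[⅋]  ⊢ p1, (((p1⊥ ⊗ p1⊥) ⊗ (p1 ⅋ p1⊥)) ⅋ p1)
  [⊗]  ⊢ p1, p1, ((p1⊥ ⊗ p1⊥) ⊗ (p1 ⅋ p1⊥))
    [⊗]  ⊢ p1, p1, (p1⊥ ⊗ p1⊥)
      [Ax]  ⊢ p1, p1⊥
      [Ax]  ⊢ p1, p1⊥
    [⅋]  ⊢ (p1 ⅋ p1⊥)
      [Ax]  ⊢ p1, p1⊥

Result: YES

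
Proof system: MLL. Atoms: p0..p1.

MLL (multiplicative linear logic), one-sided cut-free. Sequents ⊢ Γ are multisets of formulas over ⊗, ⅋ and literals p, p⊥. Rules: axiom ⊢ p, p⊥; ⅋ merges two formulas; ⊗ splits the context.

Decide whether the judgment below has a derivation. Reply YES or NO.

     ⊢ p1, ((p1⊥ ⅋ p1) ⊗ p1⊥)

Derivation (root first):
[⊗]  ⊢ p1, ((p1⊥ ⅋ p1) ⊗ p1⊥)
  [⅋]  ⊢ (p1⊥ ⅋ p1)
    [Ax]  ⊢ p1, p1⊥
  [Ax]  ⊢ p1, p1⊥

Result: YES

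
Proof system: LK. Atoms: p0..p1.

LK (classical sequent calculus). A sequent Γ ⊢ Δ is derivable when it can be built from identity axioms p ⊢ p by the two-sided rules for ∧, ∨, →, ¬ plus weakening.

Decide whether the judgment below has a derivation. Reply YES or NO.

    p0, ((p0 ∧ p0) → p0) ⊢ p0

Proof tree:
[→L] p0, ((p0 ∧ p0) → p0) ⊢ p0
  [∧R] p0 ⊢ (p0 ∧ p0)
    [Ax] p0 ⊢ p0
    [Ax] p0 ⊢ p0
  [Ax] p0 ⊢ p0

Result: YES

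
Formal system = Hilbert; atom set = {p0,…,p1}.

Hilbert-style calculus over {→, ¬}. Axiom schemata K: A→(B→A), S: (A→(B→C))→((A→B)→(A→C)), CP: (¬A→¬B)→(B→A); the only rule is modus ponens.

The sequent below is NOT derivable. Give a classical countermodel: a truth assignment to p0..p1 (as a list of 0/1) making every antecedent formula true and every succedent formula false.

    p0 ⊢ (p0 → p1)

Truth-table refutation:
  v=00: Γ:[p0=F] Δ:[(p0 → p1)=T] refutes=False
  v=01: Γ:[p0=F] Δ:[(p0 → p1)=T] refutes=False
  v=10: Γ:[p0=T] Δ:[(p0 → p1)=F] refutes=True  ← countermodel

Result: [1, 0]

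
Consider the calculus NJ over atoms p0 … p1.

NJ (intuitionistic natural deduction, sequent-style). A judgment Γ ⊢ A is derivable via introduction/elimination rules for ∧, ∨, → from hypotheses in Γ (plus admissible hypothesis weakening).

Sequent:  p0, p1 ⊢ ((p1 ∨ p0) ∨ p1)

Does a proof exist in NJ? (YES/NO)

Derivation trace:
[∨I₁] p0, p1 ⊢ ((p1 ∨ p0) ∨ p1)
  [Wk] p0, p1 ⊢ (p1 ∨ p0)
    [∨I₂] p0 ⊢ (p1 ∨ p0)
      [Ax] p0 ⊢ p0

Result: YES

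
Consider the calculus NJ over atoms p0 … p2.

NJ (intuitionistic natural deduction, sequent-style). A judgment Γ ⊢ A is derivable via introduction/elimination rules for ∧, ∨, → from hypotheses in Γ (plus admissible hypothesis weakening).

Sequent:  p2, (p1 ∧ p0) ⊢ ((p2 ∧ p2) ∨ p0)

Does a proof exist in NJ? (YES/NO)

Derivation trace:
[∨I₁] p2, (p1 ∧ p0) ⊢ ((p2 ∧ p2) ∨ p0)
  [∧I] p2, (p1 ∧ p0) ⊢ (p2 ∧ p2)
    [Wk] p2, (p1 ∧ p0) ⊢ p2
      [Ax] p2 ⊢ p2
    [Wk] p2, (p1 ∧ p0) ⊢ p2
      [Ax] p2 ⊢ p2

Result: YES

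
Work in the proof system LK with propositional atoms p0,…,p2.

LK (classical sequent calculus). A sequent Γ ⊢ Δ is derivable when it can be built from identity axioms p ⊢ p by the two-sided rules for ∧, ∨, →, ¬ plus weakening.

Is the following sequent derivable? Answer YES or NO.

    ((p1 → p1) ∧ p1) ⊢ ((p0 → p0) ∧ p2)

Search for a countermodel by truth-table:
  v=000: Γ:[((p1 → p1) ∧ p1)=F] Δ:[((p0 → p0) ∧ p2)=F] refutes=False
  v=001: Γ:[((p1 → p1) ∧ p1)=F] Δ:[((p0 → p0) ∧ p2)=T] refutes=False
  v=010: Γ:[((p1 → p1) ∧ p1)=T] Δ:[((p0 → p0) ∧ p2)=F] refutes=True  ← countermodel

Result: NO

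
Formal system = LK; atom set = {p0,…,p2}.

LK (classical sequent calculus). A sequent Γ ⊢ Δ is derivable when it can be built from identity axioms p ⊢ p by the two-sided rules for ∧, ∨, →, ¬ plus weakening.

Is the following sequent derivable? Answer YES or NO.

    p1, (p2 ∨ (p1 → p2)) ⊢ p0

Enumerate valuations to refute Γ ⊢ Δ:
  v=000: Γ:[p1=F, (p2 ∨ (p1 → p2))=T] Δ:[p0=F] refutes=False
  v=001: Γ:[p1=F, (p2 ∨ (p1 → p2))=T] Δ:[p0=F] refutes=False
  v=010: Γ:[p1=T, (p2 ∨ (p1 → p2))=F] Δ:[p0=F] refutes=False
  v=011: Γ:[p1=T, (p2 ∨ (p1 → p2))=T] Δ:[p0=F] refutes=True  ← countermodel

Result: NO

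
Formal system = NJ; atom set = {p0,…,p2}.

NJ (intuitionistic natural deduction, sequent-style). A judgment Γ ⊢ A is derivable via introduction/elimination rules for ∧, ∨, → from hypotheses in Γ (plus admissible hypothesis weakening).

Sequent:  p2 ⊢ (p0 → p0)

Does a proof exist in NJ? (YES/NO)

Proof tree:
[Wk] p2 ⊢ (p0 → p0)
  [→I]  ⊢ (p0 → p0)
    [Ax] p0 ⊢ p0

Result: YES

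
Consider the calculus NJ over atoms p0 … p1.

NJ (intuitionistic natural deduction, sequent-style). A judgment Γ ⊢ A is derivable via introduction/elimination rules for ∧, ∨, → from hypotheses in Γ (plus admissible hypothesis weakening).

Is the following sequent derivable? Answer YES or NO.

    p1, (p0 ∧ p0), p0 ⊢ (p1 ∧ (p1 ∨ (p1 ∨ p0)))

Derivation trace:
[∧I] p1, (p0 ∧ p0), p0 ⊢ (p1 ∧ (p1 ∨ (p1 ∨ p0)))
  [Ax] p1 ⊢ p1
  [∨I₂] p0, (p0 ∧ p0) ⊢ (p1 ∨ (p1 ∨ p0))
    [∨I₂] p0, (p0 ∧ p0) ⊢ (p1 ∨ p0)
      [Wk] p0, (p0 ∧ p0) ⊢ p0
        [Ax] p0 ⊢ p0

Result: YES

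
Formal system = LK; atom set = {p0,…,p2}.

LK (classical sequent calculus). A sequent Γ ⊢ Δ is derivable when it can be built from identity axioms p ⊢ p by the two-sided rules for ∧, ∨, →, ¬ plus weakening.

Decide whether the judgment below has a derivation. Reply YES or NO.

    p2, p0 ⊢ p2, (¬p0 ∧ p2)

Derivation trace:
[∧R] p2, p0 ⊢ p2, (¬p0 ∧ p2)
  [¬R] p2 ⊢ p2, ¬p0
    [WL] p2, p0 ⊢ p2
      [Ax] p2 ⊢ p2
  [WL] p2, p0 ⊢ p2
    [Ax] p2 ⊢ p2

Result: YES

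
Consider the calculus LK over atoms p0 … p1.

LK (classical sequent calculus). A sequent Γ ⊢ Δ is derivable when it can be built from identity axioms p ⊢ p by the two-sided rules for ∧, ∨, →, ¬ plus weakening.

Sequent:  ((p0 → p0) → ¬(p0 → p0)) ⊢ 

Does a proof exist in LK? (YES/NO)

Proof tree:
[→L] ((p0 → p0) → ¬(p0 → p0)) ⊢ 
  [→R]  ⊢ (p0 → p0)
    [Ax] p0 ⊢ p0
  [¬L] ¬(p0 → p0) ⊢ 
    [→R]  ⊢ (p0 → p0)
      [Ax] p0 ⊢ p0

Result: YES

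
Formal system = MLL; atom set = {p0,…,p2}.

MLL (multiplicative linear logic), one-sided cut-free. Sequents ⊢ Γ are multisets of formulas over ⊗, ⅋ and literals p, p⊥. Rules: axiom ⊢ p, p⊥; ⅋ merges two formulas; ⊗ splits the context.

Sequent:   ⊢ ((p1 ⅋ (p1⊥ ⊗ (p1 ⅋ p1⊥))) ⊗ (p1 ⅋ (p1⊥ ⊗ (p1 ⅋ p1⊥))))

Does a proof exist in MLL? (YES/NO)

Proof tree:
[⊗]  ⊢ ((p1 ⅋ (p1⊥ ⊗ (p1 ⅋ p1⊥))) ⊗ (p1 ⅋ (p1⊥ ⊗ (p1 ⅋ p1⊥))))
  [⅋]  ⊢ (p1 ⅋ (p1⊥ ⊗ (p1 ⅋ p1⊥)))
    [⊗]  ⊢ p1, (p1⊥ ⊗ (p1 ⅋ p1⊥))
      [Ax]  ⊢ p1, p1⊥
      [⅋]  ⊢ (p1 ⅋ p1⊥)
        [Ax]  ⊢ p1, p1⊥
  [⅋]  ⊢ (p1 ⅋ (p1⊥ ⊗ (p1 ⅋ p1⊥)))
    [⊗]  ⊢ p1, (p1⊥ ⊗ (p1 ⅋ p1⊥))
      [Ax]  ⊢ p1, p1⊥
      [⅋]  ⊢ (p1 ⅋ p1⊥)
        [Ax]  ⊢ p1, p1⊥

Result: YES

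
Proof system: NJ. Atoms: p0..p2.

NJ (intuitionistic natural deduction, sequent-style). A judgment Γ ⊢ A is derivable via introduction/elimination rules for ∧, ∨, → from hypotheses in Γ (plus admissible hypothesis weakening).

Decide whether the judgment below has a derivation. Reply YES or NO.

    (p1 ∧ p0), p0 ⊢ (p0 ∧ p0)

Derivation trace:
[∧I] (p1 ∧ p0), p0 ⊢ (p0 ∧ p0)
  [Ax] p0 ⊢ p0
  [Wk] p0, (p1 ∧ p0) ⊢ p0
    [Ax] p0 ⊢ p0

Result: YES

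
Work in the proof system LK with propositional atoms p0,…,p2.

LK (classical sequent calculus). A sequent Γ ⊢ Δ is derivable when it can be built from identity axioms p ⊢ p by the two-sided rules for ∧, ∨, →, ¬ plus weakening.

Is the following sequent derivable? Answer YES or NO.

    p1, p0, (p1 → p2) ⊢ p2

Proof tree:
[→L] p1, p0, (p1 → p2) ⊢ p2
  [WL] p1, p0 ⊢ p1
    [Ax] p1 ⊢ p1
  [Ax] p2 ⊢ p2

Result: YES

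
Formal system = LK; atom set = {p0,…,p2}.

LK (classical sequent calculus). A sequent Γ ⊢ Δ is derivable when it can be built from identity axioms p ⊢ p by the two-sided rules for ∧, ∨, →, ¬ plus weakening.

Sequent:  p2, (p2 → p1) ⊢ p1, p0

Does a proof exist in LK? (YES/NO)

Derivation (root first):
[WR] p2, (p2 → p1) ⊢ p1, p0
  [→L] p2, (p2 → p1) ⊢ p1
    [Ax] p2 ⊢ p2
    [Ax] p1 ⊢ p1

Result: YES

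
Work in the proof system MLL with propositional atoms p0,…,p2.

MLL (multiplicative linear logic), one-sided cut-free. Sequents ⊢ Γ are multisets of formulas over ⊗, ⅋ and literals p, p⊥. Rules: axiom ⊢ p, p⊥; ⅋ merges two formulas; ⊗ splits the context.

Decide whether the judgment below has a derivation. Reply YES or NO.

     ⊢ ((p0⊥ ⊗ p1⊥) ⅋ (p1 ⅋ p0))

Derivation trace:
[⅋]  ⊢ ((p0⊥ ⊗ p1⊥) ⅋ (p1 ⅋ p0))
  [⅋]  ⊢ (p0⊥ ⊗ p1⊥), (p1 ⅋ p0)
    [⊗]  ⊢ p0, p1, (p0⊥ ⊗ p1⊥)
      [Ax]  ⊢ p0, p0⊥
      [Ax]  ⊢ p1, p1⊥

Result: YES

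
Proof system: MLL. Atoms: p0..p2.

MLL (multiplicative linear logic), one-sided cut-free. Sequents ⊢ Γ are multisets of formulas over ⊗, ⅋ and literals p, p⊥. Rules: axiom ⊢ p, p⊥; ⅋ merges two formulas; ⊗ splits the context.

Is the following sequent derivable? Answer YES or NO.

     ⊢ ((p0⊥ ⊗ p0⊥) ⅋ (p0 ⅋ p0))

Derivation trace:
[⅋]  ⊢ ((p0⊥ ⊗ p0⊥) ⅋ (p0 ⅋ p0))
  [⅋]  ⊢ (p0⊥ ⊗ p0⊥), (p0 ⅋ p0)
    [⊗]  ⊢ p0, p0, (p0⊥ ⊗ p0⊥)
      [Ax]  ⊢ p0, p0⊥
      [Ax]  ⊢ p0, p0⊥

Result: YES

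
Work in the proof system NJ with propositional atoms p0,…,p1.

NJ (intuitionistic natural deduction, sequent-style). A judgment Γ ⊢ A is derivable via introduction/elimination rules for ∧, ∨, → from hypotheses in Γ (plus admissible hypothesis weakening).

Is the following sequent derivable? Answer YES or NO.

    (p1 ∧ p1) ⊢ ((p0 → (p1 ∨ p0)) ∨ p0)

Derivation (root first):
[∨I₁] (p1 ∧ p1) ⊢ ((p0 → (p1 ∨ p0)) ∨ p0)
  [→I] (p1 ∧ p1) ⊢ (p0 → (p1 ∨ p0))
    [∨I₂] p0, (p1 ∧ p1) ⊢ (p1 ∨ p0)
      [Wk] p0, (p1 ∧ p1) ⊢ p0
        [Ax] p0 ⊢ p0

Result: YES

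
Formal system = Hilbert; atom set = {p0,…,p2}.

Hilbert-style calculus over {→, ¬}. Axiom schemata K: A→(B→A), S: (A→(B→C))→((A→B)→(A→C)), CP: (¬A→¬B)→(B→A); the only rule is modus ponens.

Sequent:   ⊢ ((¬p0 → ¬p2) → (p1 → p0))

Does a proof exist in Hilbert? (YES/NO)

Search for a countermodel by truth-table:
  v=000: Γ:[] Δ:[((¬p0 → ¬p2) → (p1 → p0))=T] refutes=False
  v=001: Γ:[] Δ:[((¬p0 → ¬p2) → (p1 → p0))=T] refutes=False
  v=010: Γ:[] Δ:[((¬p0 → ¬p2) → (p1 → p0))=F] refutes=True  ← countermodel

Result: NO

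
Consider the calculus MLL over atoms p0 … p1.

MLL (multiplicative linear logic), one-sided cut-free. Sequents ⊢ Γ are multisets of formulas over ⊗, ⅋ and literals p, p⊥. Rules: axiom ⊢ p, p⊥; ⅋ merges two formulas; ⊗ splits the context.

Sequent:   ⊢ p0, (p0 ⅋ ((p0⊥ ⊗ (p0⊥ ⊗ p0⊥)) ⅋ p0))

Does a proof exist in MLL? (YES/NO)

Derivation (root first):
[⅋]  ⊢ p0, (p0 ⅋ ((p0⊥ ⊗ (p0⊥ ⊗ p0⊥)) ⅋ p0))
  [⅋]  ⊢ p0, p0, ((p0⊥ ⊗ (p0⊥ ⊗ p0⊥)) ⅋ p0)
    [⊗]  ⊢ p0, p0, p0, (p0⊥ ⊗ (p0⊥ ⊗ p0⊥))
      [Ax]  ⊢ p0, p0⊥
      [⊗]  ⊢ p0, p0, (p0⊥ ⊗ p0⊥)
        [Ax]  ⊢ p0, p0⊥
        [Ax]  ⊢ p0, p0⊥

Result: YES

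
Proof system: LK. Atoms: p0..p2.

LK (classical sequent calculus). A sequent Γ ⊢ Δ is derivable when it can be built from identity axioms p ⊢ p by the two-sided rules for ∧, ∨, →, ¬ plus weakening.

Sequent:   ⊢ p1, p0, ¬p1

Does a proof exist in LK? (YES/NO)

Derivation trace:
[¬R]  ⊢ p1, p0, ¬p1
  [WR] p1 ⊢ p1, p0
    [Ax] p1 ⊢ p1

Result: YES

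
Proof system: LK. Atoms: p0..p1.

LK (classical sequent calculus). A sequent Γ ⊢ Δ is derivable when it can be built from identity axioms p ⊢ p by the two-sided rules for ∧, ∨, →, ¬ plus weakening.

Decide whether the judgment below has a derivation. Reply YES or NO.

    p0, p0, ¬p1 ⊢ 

Enumerate valuations to refute Γ ⊢ Δ:
  v=00: Γ:[p0=F, p0=F, ¬p1=T] Δ:[] refutes=False
  v=01: Γ:[p0=F, p0=F, ¬p1=F] Δ:[] refutes=False
  v=10: Γ:[p0=T, p0=T, ¬p1=T] Δ:[] refutes=True  ← countermodel

Result: NO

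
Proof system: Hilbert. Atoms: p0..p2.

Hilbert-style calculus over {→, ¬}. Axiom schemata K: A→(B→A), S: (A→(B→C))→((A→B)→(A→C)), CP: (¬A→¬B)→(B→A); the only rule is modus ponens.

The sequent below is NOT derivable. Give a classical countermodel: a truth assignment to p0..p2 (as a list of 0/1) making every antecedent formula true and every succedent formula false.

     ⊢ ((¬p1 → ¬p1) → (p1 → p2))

Enumerate valuations to refute Γ ⊢ Δ:
  v=000: Γ:[] Δ:[((¬p1 → ¬p1) → (p1 → p2))=T] refutes=False
  v=001: Γ:[] Δ:[((¬p1 → ¬p1) → (p1 → p2))=T] refutes=False
  v=010: Γ:[] Δ:[((¬p1 → ¬p1) → (p1 → p2))=F] refutes=True  ← countermodel

Result: [0, 1, 0]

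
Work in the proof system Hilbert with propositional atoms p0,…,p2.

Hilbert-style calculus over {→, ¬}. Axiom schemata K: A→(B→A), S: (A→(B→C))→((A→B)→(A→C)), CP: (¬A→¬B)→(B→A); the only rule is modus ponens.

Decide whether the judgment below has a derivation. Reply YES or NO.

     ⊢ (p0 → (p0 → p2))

Search for a countermodel by truth-table:
  v=000: Γ:[] Δ:[(p0 → (p0 → p2))=T] refutes=False
  v=001: Γ:[] Δ:[(p0 → (p0 → p2))=T] refutes=False
  v=010: Γ:[] Δ:[(p0 → (p0 → p2))=T] refutes=False
  v=011: Γ:[] Δ:[(p0 → (p0 → p2))=T] refutes=False
  v=100: Γ:[] Δ:[(p0 → (p0 → p2))=F] refutes=True  ← countermodel

Result: NO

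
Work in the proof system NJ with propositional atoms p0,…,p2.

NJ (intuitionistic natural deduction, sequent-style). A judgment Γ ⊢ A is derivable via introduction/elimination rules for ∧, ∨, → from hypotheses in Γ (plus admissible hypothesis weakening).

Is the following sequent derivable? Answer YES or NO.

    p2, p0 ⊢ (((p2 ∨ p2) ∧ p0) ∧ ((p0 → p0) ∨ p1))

Derivation trace:
[∧I] p2, p0 ⊢ (((p2 ∨ p2) ∧ p0) ∧ ((p0 → p0) ∨ p1))
  [∧I] p2, p0 ⊢ ((p2 ∨ p2) ∧ p0)
    [∨I₂] p2 ⊢ (p2 ∨ p2)
      [Ax] p2 ⊢ p2
    [Ax] p0 ⊢ p0
  [∨I₁]  ⊢ ((p0 → p0) ∨ p1)
    [→I]  ⊢ (p0 → p0)
      [Ax] p0 ⊢ p0

Result: YES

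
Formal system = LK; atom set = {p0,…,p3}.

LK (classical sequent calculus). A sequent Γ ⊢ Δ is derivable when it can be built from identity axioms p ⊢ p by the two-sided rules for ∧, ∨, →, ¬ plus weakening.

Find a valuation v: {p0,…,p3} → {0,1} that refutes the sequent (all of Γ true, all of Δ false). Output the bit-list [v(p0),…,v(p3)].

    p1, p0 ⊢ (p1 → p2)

Enumerate valuations to refute Γ ⊢ Δ:
  v=0000: Γ:[p1=F, p0=F] Δ:[(p1 → p2)=T] refutes=False
  v=0001: Γ:[p1=F, p0=F] Δ:[(p1 → p2)=T] refutes=False
  v=0010: Γ:[p1=F, p0=F] Δ:[(p1 → p2)=T] refutes=False
  v=0011: Γ:[p1=F, p0=F] Δ:[(p1 → p2)=T] refutes=False
  v=0100: Γ:[p1=T, p0=F] Δ:[(p1 → p2)=F] refutes=False
  v=0101: Γ:[p1=T, p0=F] Δ:[(p1 → p2)=F] refutes=False
  v=0110: Γ:[p1=T, p0=F] Δ:[(p1 → p2)=T] refutes=False
  v=0111: Γ:[p1=T, p0=F] Δ:[(p1 → p2)=T] refutes=False
  v=1000: Γ:[p1=F, p0=T] Δ:[(p1 → p2)=T] refutes=False
  v=1001: Γ:[p1=F, p0=T] Δ:[(p1 → p2)=T] refutes=False
  v=1010: Γ:[p1=F, p0=T] Δ:[(p1 → p2)=T] refutes=False
  v=1011: Γ:[p1=F, p0=T] Δ:[(p1 → p2)=T] refutes=False
  v=1100: Γ:[p1=T, p0=T] Δ:[(p1 → p2)=F] refutes=True  ← countermodel

Result: [1, 1, 0, 0]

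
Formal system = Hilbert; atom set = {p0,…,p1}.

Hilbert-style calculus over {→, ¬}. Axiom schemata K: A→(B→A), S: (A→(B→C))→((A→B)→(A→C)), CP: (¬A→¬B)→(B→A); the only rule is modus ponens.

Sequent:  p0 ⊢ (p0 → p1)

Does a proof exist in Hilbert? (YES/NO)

Search for a countermodel by truth-table:
  v=00: Γ:[p0=F] Δ:[(p0 → p1)=T] refutes=False
  v=01: Γ:[p0=F] Δ:[(p0 → p1)=T] refutes=False
  v=10: Γ:[p0=T] Δ:[(p0 → p1)=F] refutes=True  ← countermodel

Result: NO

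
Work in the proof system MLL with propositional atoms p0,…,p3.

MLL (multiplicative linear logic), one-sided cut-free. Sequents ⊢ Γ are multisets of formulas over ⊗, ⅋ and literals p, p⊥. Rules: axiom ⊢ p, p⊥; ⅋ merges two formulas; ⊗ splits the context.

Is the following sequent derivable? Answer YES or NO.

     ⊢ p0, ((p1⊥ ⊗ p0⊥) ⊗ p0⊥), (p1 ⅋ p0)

Proof tree:
[⅋]  ⊢ p0, ((p1⊥ ⊗ p0⊥) ⊗ p0⊥), (p1 ⅋ p0)
  [⊗]  ⊢ p1, p0, p0, ((p1⊥ ⊗ p0⊥) ⊗ p0⊥)
    [⊗]  ⊢ p1, p0, (p1⊥ ⊗ p0⊥)
      [Ax]  ⊢ p1, p1⊥
      [Ax]  ⊢ p0, p0⊥
    [Ax]  ⊢ p0, p0⊥

Result: YES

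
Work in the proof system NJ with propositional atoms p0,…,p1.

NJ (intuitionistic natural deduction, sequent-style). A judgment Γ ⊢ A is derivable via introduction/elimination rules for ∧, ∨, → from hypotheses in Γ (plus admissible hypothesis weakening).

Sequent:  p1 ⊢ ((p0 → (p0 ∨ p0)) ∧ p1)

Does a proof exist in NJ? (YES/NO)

Proof tree:
[∧I] p1 ⊢ ((p0 → (p0 ∨ p0)) ∧ p1)
  [→I]  ⊢ (p0 → (p0 ∨ p0))
    [∨I₁] p0 ⊢ (p0 ∨ p0)
      [Ax] p0 ⊢ p0
  [Ax] p1 ⊢ p1

Result: YES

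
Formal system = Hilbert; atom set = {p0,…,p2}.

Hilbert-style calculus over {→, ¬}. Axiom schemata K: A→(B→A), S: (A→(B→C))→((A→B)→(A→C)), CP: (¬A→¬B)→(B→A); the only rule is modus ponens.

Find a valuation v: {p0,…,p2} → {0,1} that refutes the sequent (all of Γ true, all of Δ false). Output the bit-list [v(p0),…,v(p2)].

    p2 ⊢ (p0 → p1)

Truth-table refutation:
  v=000: Γ:[p2=F] Δ:[(p0 → p1)=T] refutes=False
  v=001: Γ:[p2=T] Δ:[(p0 → p1)=T] refutes=False
  v=010: Γ:[p2=F] Δ:[(p0 → p1)=T] refutes=False
  v=011: Γ:[p2=T] Δ:[(p0 → p1)=T] refutes=False
  v=100: Γ:[p2=F] Δ:[(p0 → p1)=F] refutes=False
  v=101: Γ:[p2=T] Δ:[(p0 → p1)=F] refutes=True  ← countermodel

Result: [1, 0, 1]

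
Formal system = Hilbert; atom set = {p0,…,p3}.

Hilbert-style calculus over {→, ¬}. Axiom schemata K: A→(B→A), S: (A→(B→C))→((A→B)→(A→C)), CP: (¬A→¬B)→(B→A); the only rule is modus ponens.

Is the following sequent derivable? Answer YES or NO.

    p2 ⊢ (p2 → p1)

Enumerate valuations to refute Γ ⊢ Δ:
  v=0000: Γ:[p2=F] Δ:[(p2 → p1)=T] refutes=False
  v=0001: Γ:[p2=F] Δ:[(p2 → p1)=T] refutes=False
  v=0010: Γ:[p2=T] Δ:[(p2 → p1)=F] refutes=True  ← countermodel

Result: NO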